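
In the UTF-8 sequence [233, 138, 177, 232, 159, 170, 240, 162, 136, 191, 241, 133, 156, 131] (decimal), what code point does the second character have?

U+87EA

Offset 0: leading byte 0xE9 = 11101001 → 3-byte char #1 = E9 8A B1.
Offset 3: leading byte 0xE8 = 11101000 → 3-byte char #2 = E8 9F AA.
Leading byte 0xE8 = 11101000 matches 1110xxxx → 3-byte sequence.
Byte 1: 0xE8 = 11101000, payload 1000 (4 bits).
Byte 2: 0x9F = 10011111 (10xxxxxx ✓), payload 011111.
Byte 3: 0xAA = 10101010 (10xxxxxx ✓), payload 101010.
Concatenate: 1000011111101010 = 0x87EA (16 bits → U+87EA).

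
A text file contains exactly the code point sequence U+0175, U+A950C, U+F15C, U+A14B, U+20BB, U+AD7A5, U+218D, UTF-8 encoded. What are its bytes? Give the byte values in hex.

C5 B5 F2 A9 94 8C EF 85 9C EA 85 8B E2 82 BB F2 AD 9E A5 E2 86 8D

U+0175: 2-byte form → C5 B5.
U+A950C: 4-byte form → F2 A9 94 8C.
U+F15C: 3-byte form → EF 85 9C.
U+A14B: 3-byte form → EA 85 8B.
U+20BB: 3-byte form → E2 82 BB.
U+AD7A5: 4-byte form → F2 AD 9E A5.
U+218D: 3-byte form → E2 86 8D.
Concatenated (22 bytes): C5 B5 F2 A9 94 8C EF 85 9C EA 85 8B E2 82 BB F2 AD 9E A5 E2 86 8D.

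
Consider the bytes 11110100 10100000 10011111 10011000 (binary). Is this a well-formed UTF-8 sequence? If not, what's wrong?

Leading byte 0xF4 = 11110100 → 4-byte form.
Payload = 0x1207D8, which exceeds U+10FFFF, the maximum Unicode code point. (Leading bytes F5–FF, or F4 followed by ≥ 0x90, are invalid.)

invalid (encodes a value above U+10FFFF)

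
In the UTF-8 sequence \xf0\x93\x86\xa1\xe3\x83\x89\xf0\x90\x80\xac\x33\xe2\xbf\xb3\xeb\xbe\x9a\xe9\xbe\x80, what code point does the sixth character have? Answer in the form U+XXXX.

Offset 0: leading byte 0xF0 = 11110000 → 4-byte char #1 = F0 93 86 A1.
Offset 4: leading byte 0xE3 = 11100011 → 3-byte char #2 = E3 83 89.
Offset 7: leading byte 0xF0 = 11110000 → 4-byte char #3 = F0 90 80 AC.
Offset 11: leading byte 0x33 = 00110011 → 1-byte char #4 = 33.
Offset 12: leading byte 0xE2 = 11100010 → 3-byte char #5 = E2 BF B3.
Offset 15: leading byte 0xEB = 11101011 → 3-byte char #6 = EB BE 9A.
Leading byte 0xEB = 11101011 matches 1110xxxx → 3-byte sequence.
Byte 1: 0xEB = 11101011, payload 1011 (4 bits).
Byte 2: 0xBE = 10111110 (10xxxxxx ✓), payload 111110.
Byte 3: 0x9A = 10011010 (10xxxxxx ✓), payload 011010.
Concatenate: 1011111110011010 = 0xBF9A (16 bits → U+BF9A).

U+BF9A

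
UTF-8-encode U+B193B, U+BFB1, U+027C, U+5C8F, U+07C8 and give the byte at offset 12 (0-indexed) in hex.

U+B193B → 4-byte form F2 B1 A4 BB at offsets 0–3.
U+BFB1 → 3-byte form EB BE B1 at offsets 4–6.
U+027C → 2-byte form C9 BC at offsets 7–8.
U+5C8F → 3-byte form E5 B2 8F at offsets 9–11.
U+07C8 → 2-byte form DF 88 at offsets 12–13.
Offset 12 falls in char 5's range; it's byte 1 of DF 88 = 0xDF.

0xDF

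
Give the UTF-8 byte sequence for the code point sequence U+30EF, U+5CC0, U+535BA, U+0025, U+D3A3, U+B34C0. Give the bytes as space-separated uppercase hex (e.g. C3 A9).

U+30EF: 3-byte form → E3 83 AF.
U+5CC0: 3-byte form → E5 B3 80.
U+535BA: 4-byte form → F1 93 96 BA.
U+0025: 1-byte form → 25.
U+D3A3: 3-byte form → ED 8E A3.
U+B34C0: 4-byte form → F2 B3 93 80.
Concatenated (18 bytes): E3 83 AF E5 B3 80 F1 93 96 BA 25 ED 8E A3 F2 B3 93 80.

E3 83 AF E5 B3 80 F1 93 96 BA 25 ED 8E A3 F2 B3 93 80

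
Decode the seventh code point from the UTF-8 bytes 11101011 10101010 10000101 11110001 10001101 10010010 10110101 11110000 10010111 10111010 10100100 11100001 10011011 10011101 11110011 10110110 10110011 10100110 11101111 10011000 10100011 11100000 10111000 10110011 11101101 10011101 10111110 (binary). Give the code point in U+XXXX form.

U+0E33

Offset 0: leading byte 0xEB = 11101011 → 3-byte char #1 = EB AA 85.
Offset 3: leading byte 0xF1 = 11110001 → 4-byte char #2 = F1 8D 92 B5.
Offset 7: leading byte 0xF0 = 11110000 → 4-byte char #3 = F0 97 BA A4.
Offset 11: leading byte 0xE1 = 11100001 → 3-byte char #4 = E1 9B 9D.
Offset 14: leading byte 0xF3 = 11110011 → 4-byte char #5 = F3 B6 B3 A6.
Offset 18: leading byte 0xEF = 11101111 → 3-byte char #6 = EF 98 A3.
Offset 21: leading byte 0xE0 = 11100000 → 3-byte char #7 = E0 B8 B3.
Leading byte 0xE0 = 11100000 matches 1110xxxx → 3-byte sequence.
Byte 1: 0xE0 = 11100000, payload 0000 (4 bits).
Byte 2: 0xB8 = 10111000 (10xxxxxx ✓), payload 111000.
Byte 3: 0xB3 = 10110011 (10xxxxxx ✓), payload 110011.
Concatenate: 0000111000110011 = 0xE33 (16 bits → U+0E33).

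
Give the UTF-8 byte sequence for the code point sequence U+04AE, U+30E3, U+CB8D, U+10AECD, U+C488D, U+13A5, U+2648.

D2 AE E3 83 A3 EC AE 8D F4 8A BB 8D F3 84 A2 8D E1 8E A5 E2 99 88

U+04AE: 2-byte form → D2 AE.
U+30E3: 3-byte form → E3 83 A3.
U+CB8D: 3-byte form → EC AE 8D.
U+10AECD: 4-byte form → F4 8A BB 8D.
U+C488D: 4-byte form → F3 84 A2 8D.
U+13A5: 3-byte form → E1 8E A5.
U+2648: 3-byte form → E2 99 88.
Concatenated (22 bytes): D2 AE E3 83 A3 EC AE 8D F4 8A BB 8D F3 84 A2 8D E1 8E A5 E2 99 88.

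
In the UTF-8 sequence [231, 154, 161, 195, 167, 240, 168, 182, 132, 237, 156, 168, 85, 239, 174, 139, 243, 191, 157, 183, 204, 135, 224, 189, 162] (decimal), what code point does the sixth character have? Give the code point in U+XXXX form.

Offset 0: leading byte 0xE7 = 11100111 → 3-byte char #1 = E7 9A A1.
Offset 3: leading byte 0xC3 = 11000011 → 2-byte char #2 = C3 A7.
Offset 5: leading byte 0xF0 = 11110000 → 4-byte char #3 = F0 A8 B6 84.
Offset 9: leading byte 0xED = 11101101 → 3-byte char #4 = ED 9C A8.
Offset 12: leading byte 0x55 = 01010101 → 1-byte char #5 = 55.
Offset 13: leading byte 0xEF = 11101111 → 3-byte char #6 = EF AE 8B.
Leading byte 0xEF = 11101111 matches 1110xxxx → 3-byte sequence.
Byte 1: 0xEF = 11101111, payload 1111 (4 bits).
Byte 2: 0xAE = 10101110 (10xxxxxx ✓), payload 101110.
Byte 3: 0x8B = 10001011 (10xxxxxx ✓), payload 001011.
Concatenate: 1111101110001011 = 0xFB8B (16 bits → U+FB8B).

U+FB8B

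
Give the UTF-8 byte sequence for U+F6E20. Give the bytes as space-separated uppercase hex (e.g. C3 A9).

F3 B6 B8 A0

U+F6E20 = 0xF6E20 = 1011232 decimal. In range U+10000–U+10FFFF → 4-byte form: 11110xxx 10xxxxxx 10xxxxxx 10xxxxxx.
Binary (21 bits): 011110110111000100000.
Split 3+6+6+6: 011 | 110110 | 111000 | 100000.
Byte 1: 11110011 = 0xF3.
Byte 2: 10110110 = 0xB6.
Byte 3: 10111000 = 0xB8.
Byte 4: 10100000 = 0xA0.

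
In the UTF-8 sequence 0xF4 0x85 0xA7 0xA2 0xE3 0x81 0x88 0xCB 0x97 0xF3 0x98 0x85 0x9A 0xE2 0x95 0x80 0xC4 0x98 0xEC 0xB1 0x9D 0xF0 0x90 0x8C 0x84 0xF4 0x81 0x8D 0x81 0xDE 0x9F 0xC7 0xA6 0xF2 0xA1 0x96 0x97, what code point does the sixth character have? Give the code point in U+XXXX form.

U+0118

Offset 0: leading byte 0xF4 = 11110100 → 4-byte char #1 = F4 85 A7 A2.
Offset 4: leading byte 0xE3 = 11100011 → 3-byte char #2 = E3 81 88.
Offset 7: leading byte 0xCB = 11001011 → 2-byte char #3 = CB 97.
Offset 9: leading byte 0xF3 = 11110011 → 4-byte char #4 = F3 98 85 9A.
Offset 13: leading byte 0xE2 = 11100010 → 3-byte char #5 = E2 95 80.
Offset 16: leading byte 0xC4 = 11000100 → 2-byte char #6 = C4 98.
Leading byte 0xC4 = 11000100 matches 110xxxxx → 2-byte sequence.
Byte 1: 0xC4 = 11000100, payload 00100 (5 bits).
Byte 2: 0x98 = 10011000 (10xxxxxx ✓), payload 011000.
Concatenate: 00100011000 = 0x118 (11 bits → U+0118).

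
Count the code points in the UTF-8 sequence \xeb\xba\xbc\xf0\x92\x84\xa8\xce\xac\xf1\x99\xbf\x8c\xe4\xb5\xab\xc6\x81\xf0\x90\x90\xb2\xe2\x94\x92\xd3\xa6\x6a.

10

Byte at offset 0: 0xEB = 11101011 → 3-byte char (#1). Advance 3.
Byte at offset 3: 0xF0 = 11110000 → 4-byte char (#2). Advance 4.
Byte at offset 7: 0xCE = 11001110 → 2-byte char (#3). Advance 2.
Byte at offset 9: 0xF1 = 11110001 → 4-byte char (#4). Advance 4.
Byte at offset 13: 0xE4 = 11100100 → 3-byte char (#5). Advance 3.
Byte at offset 16: 0xC6 = 11000110 → 2-byte char (#6). Advance 2.
Byte at offset 18: 0xF0 = 11110000 → 4-byte char (#7). Advance 4.
Byte at offset 22: 0xE2 = 11100010 → 3-byte char (#8). Advance 3.
Byte at offset 25: 0xD3 = 11010011 → 2-byte char (#9). Advance 2.
Byte at offset 27: 0x6A = 01101010 → 1-byte char (#10). Advance 1.
Reached end at offset 28 after 10 code points.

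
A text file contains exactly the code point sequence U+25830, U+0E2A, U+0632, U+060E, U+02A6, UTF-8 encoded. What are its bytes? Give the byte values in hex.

U+25830: 4-byte form → F0 A5 A0 B0.
U+0E2A: 3-byte form → E0 B8 AA.
U+0632: 2-byte form → D8 B2.
U+060E: 2-byte form → D8 8E.
U+02A6: 2-byte form → CA A6.
Concatenated (13 bytes): F0 A5 A0 B0 E0 B8 AA D8 B2 D8 8E CA A6.

F0 A5 A0 B0 E0 B8 AA D8 B2 D8 8E CA A6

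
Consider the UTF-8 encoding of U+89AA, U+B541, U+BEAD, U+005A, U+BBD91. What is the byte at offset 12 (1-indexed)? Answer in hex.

0xBB

1-indexed offset 12 is 0-indexed offset 11.
U+89AA → 3-byte form E8 A6 AA at offsets 0–2.
U+B541 → 3-byte form EB 95 81 at offsets 3–5.
U+BEAD → 3-byte form EB BA AD at offsets 6–8.
U+005A → 1-byte form 5A at offsets 9–9.
U+BBD91 → 4-byte form F2 BB B6 91 at offsets 10–13.
Offset 11 falls in char 5's range; it's byte 2 of F2 BB B6 91 = 0xBB.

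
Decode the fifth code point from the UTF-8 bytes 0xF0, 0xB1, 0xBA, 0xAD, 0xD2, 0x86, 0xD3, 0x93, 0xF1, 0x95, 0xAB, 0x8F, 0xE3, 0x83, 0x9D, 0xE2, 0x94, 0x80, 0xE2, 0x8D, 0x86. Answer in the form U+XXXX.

U+30DD

Offset 0: leading byte 0xF0 = 11110000 → 4-byte char #1 = F0 B1 BA AD.
Offset 4: leading byte 0xD2 = 11010010 → 2-byte char #2 = D2 86.
Offset 6: leading byte 0xD3 = 11010011 → 2-byte char #3 = D3 93.
Offset 8: leading byte 0xF1 = 11110001 → 4-byte char #4 = F1 95 AB 8F.
Offset 12: leading byte 0xE3 = 11100011 → 3-byte char #5 = E3 83 9D.
Leading byte 0xE3 = 11100011 matches 1110xxxx → 3-byte sequence.
Byte 1: 0xE3 = 11100011, payload 0011 (4 bits).
Byte 2: 0x83 = 10000011 (10xxxxxx ✓), payload 000011.
Byte 3: 0x9D = 10011101 (10xxxxxx ✓), payload 011101.
Concatenate: 0011000011011101 = 0x30DD (16 bits → U+30DD).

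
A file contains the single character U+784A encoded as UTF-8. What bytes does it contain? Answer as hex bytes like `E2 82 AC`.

U+784A = 0x784A = 30794 decimal. In range U+0800–U+FFFF → 3-byte form: 1110xxxx 10xxxxxx 10xxxxxx.
Binary (16 bits): 0111100001001010.
Split 4+6+6: 0111 | 100001 | 001010.
Byte 1: 11100111 = 0xE7.
Byte 2: 10100001 = 0xA1.
Byte 3: 10001010 = 0x8A.

E7 A1 8A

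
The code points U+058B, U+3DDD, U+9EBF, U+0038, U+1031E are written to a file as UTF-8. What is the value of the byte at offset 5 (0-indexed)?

0xE9

U+058B → 2-byte form D6 8B at offsets 0–1.
U+3DDD → 3-byte form E3 B7 9D at offsets 2–4.
U+9EBF → 3-byte form E9 BA BF at offsets 5–7.
Offset 5 falls in char 3's range; it's byte 1 of E9 BA BF = 0xE9.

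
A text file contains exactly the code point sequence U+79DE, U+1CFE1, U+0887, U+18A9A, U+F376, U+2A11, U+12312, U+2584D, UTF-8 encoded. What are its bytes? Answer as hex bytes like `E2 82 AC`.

E7 A7 9E F0 9C BF A1 E0 A2 87 F0 98 AA 9A EF 8D B6 E2 A8 91 F0 92 8C 92 F0 A5 A1 8D

U+79DE: 3-byte form → E7 A7 9E.
U+1CFE1: 4-byte form → F0 9C BF A1.
U+0887: 3-byte form → E0 A2 87.
U+18A9A: 4-byte form → F0 98 AA 9A.
U+F376: 3-byte form → EF 8D B6.
U+2A11: 3-byte form → E2 A8 91.
U+12312: 4-byte form → F0 92 8C 92.
U+2584D: 4-byte form → F0 A5 A1 8D.
Concatenated (28 bytes): E7 A7 9E F0 9C BF A1 E0 A2 87 F0 98 AA 9A EF 8D B6 E2 A8 91 F0 92 8C 92 F0 A5 A1 8D.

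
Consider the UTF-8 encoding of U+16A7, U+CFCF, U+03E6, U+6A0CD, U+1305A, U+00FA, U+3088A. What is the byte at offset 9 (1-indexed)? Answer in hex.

1-indexed offset 9 is 0-indexed offset 8.
U+16A7 → 3-byte form E1 9A A7 at offsets 0–2.
U+CFCF → 3-byte form EC BF 8F at offsets 3–5.
U+03E6 → 2-byte form CF A6 at offsets 6–7.
U+6A0CD → 4-byte form F1 AA 83 8D at offsets 8–11.
Offset 8 falls in char 4's range; it's byte 1 of F1 AA 83 8D = 0xF1.

0xF1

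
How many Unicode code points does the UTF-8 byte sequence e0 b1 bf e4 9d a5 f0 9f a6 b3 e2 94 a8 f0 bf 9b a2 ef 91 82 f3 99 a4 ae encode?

7

Byte at offset 0: 0xE0 = 11100000 → 3-byte char (#1). Advance 3.
Byte at offset 3: 0xE4 = 11100100 → 3-byte char (#2). Advance 3.
Byte at offset 6: 0xF0 = 11110000 → 4-byte char (#3). Advance 4.
Byte at offset 10: 0xE2 = 11100010 → 3-byte char (#4). Advance 3.
Byte at offset 13: 0xF0 = 11110000 → 4-byte char (#5). Advance 4.
Byte at offset 17: 0xEF = 11101111 → 3-byte char (#6). Advance 3.
Byte at offset 20: 0xF3 = 11110011 → 4-byte char (#7). Advance 4.
Reached end at offset 24 after 7 code points.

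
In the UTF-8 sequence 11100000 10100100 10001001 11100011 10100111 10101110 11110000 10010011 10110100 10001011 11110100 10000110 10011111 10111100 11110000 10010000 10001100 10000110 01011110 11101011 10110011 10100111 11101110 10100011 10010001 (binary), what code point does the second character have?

Offset 0: leading byte 0xE0 = 11100000 → 3-byte char #1 = E0 A4 89.
Offset 3: leading byte 0xE3 = 11100011 → 3-byte char #2 = E3 A7 AE.
Leading byte 0xE3 = 11100011 matches 1110xxxx → 3-byte sequence.
Byte 1: 0xE3 = 11100011, payload 0011 (4 bits).
Byte 2: 0xA7 = 10100111 (10xxxxxx ✓), payload 100111.
Byte 3: 0xAE = 10101110 (10xxxxxx ✓), payload 101110.
Concatenate: 0011100111101110 = 0x39EE (16 bits → U+39EE).

U+39EE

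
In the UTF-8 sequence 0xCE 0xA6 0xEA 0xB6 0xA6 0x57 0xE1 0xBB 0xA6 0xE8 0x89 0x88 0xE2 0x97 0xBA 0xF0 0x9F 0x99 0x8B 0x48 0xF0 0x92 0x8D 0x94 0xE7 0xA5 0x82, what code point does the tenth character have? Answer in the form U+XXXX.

U+7942

Offset 0: leading byte 0xCE = 11001110 → 2-byte char #1 = CE A6.
Offset 2: leading byte 0xEA = 11101010 → 3-byte char #2 = EA B6 A6.
Offset 5: leading byte 0x57 = 01010111 → 1-byte char #3 = 57.
Offset 6: leading byte 0xE1 = 11100001 → 3-byte char #4 = E1 BB A6.
Offset 9: leading byte 0xE8 = 11101000 → 3-byte char #5 = E8 89 88.
Offset 12: leading byte 0xE2 = 11100010 → 3-byte char #6 = E2 97 BA.
Offset 15: leading byte 0xF0 = 11110000 → 4-byte char #7 = F0 9F 99 8B.
Offset 19: leading byte 0x48 = 01001000 → 1-byte char #8 = 48.
Offset 20: leading byte 0xF0 = 11110000 → 4-byte char #9 = F0 92 8D 94.
Offset 24: leading byte 0xE7 = 11100111 → 3-byte char #10 = E7 A5 82.
Leading byte 0xE7 = 11100111 matches 1110xxxx → 3-byte sequence.
Byte 1: 0xE7 = 11100111, payload 0111 (4 bits).
Byte 2: 0xA5 = 10100101 (10xxxxxx ✓), payload 100101.
Byte 3: 0x82 = 10000010 (10xxxxxx ✓), payload 000010.
Concatenate: 0111100101000010 = 0x7942 (16 bits → U+7942).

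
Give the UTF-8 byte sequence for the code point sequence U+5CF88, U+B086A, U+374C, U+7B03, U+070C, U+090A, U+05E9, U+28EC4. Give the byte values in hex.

F1 9C BE 88 F2 B0 A1 AA E3 9D 8C E7 AC 83 DC 8C E0 A4 8A D7 A9 F0 A8 BB 84

U+5CF88: 4-byte form → F1 9C BE 88.
U+B086A: 4-byte form → F2 B0 A1 AA.
U+374C: 3-byte form → E3 9D 8C.
U+7B03: 3-byte form → E7 AC 83.
U+070C: 2-byte form → DC 8C.
U+090A: 3-byte form → E0 A4 8A.
U+05E9: 2-byte form → D7 A9.
U+28EC4: 4-byte form → F0 A8 BB 84.
Concatenated (25 bytes): F1 9C BE 88 F2 B0 A1 AA E3 9D 8C E7 AC 83 DC 8C E0 A4 8A D7 A9 F0 A8 BB 84.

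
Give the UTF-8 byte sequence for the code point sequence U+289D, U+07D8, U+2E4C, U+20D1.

U+289D: 3-byte form → E2 A2 9D.
U+07D8: 2-byte form → DF 98.
U+2E4C: 3-byte form → E2 B9 8C.
U+20D1: 3-byte form → E2 83 91.
Concatenated (11 bytes): E2 A2 9D DF 98 E2 B9 8C E2 83 91.

E2 A2 9D DF 98 E2 B9 8C E2 83 91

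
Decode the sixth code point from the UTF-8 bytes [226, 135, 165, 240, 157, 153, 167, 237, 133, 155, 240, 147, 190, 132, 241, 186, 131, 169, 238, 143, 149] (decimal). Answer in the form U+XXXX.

U+E3D5

Offset 0: leading byte 0xE2 = 11100010 → 3-byte char #1 = E2 87 A5.
Offset 3: leading byte 0xF0 = 11110000 → 4-byte char #2 = F0 9D 99 A7.
Offset 7: leading byte 0xED = 11101101 → 3-byte char #3 = ED 85 9B.
Offset 10: leading byte 0xF0 = 11110000 → 4-byte char #4 = F0 93 BE 84.
Offset 14: leading byte 0xF1 = 11110001 → 4-byte char #5 = F1 BA 83 A9.
Offset 18: leading byte 0xEE = 11101110 → 3-byte char #6 = EE 8F 95.
Leading byte 0xEE = 11101110 matches 1110xxxx → 3-byte sequence.
Byte 1: 0xEE = 11101110, payload 1110 (4 bits).
Byte 2: 0x8F = 10001111 (10xxxxxx ✓), payload 001111.
Byte 3: 0x95 = 10010101 (10xxxxxx ✓), payload 010101.
Concatenate: 1110001111010101 = 0xE3D5 (16 bits → U+E3D5).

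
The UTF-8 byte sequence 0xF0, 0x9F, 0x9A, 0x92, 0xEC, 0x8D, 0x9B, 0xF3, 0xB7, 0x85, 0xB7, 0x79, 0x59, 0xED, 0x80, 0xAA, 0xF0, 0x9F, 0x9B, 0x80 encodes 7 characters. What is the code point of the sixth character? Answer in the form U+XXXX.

Offset 0: leading byte 0xF0 = 11110000 → 4-byte char #1 = F0 9F 9A 92.
Offset 4: leading byte 0xEC = 11101100 → 3-byte char #2 = EC 8D 9B.
Offset 7: leading byte 0xF3 = 11110011 → 4-byte char #3 = F3 B7 85 B7.
Offset 11: leading byte 0x79 = 01111001 → 1-byte char #4 = 79.
Offset 12: leading byte 0x59 = 01011001 → 1-byte char #5 = 59.
Offset 13: leading byte 0xED = 11101101 → 3-byte char #6 = ED 80 AA.
Leading byte 0xED = 11101101 matches 1110xxxx → 3-byte sequence.
Byte 1: 0xED = 11101101, payload 1101 (4 bits).
Byte 2: 0x80 = 10000000 (10xxxxxx ✓), payload 000000.
Byte 3: 0xAA = 10101010 (10xxxxxx ✓), payload 101010.
Concatenate: 1101000000101010 = 0xD02A (16 bits → U+D02A).

U+D02A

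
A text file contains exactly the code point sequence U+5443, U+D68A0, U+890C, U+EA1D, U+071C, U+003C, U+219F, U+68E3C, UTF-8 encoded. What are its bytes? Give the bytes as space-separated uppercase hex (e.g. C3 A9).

U+5443: 3-byte form → E5 91 83.
U+D68A0: 4-byte form → F3 96 A2 A0.
U+890C: 3-byte form → E8 A4 8C.
U+EA1D: 3-byte form → EE A8 9D.
U+071C: 2-byte form → DC 9C.
U+003C: 1-byte form → 3C.
U+219F: 3-byte form → E2 86 9F.
U+68E3C: 4-byte form → F1 A8 B8 BC.
Concatenated (23 bytes): E5 91 83 F3 96 A2 A0 E8 A4 8C EE A8 9D DC 9C 3C E2 86 9F F1 A8 B8 BC.

E5 91 83 F3 96 A2 A0 E8 A4 8C EE A8 9D DC 9C 3C E2 86 9F F1 A8 B8 BC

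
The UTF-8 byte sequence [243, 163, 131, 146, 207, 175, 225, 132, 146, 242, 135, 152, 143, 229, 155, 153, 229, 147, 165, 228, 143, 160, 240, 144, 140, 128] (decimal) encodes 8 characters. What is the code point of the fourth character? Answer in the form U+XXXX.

Offset 0: leading byte 0xF3 = 11110011 → 4-byte char #1 = F3 A3 83 92.
Offset 4: leading byte 0xCF = 11001111 → 2-byte char #2 = CF AF.
Offset 6: leading byte 0xE1 = 11100001 → 3-byte char #3 = E1 84 92.
Offset 9: leading byte 0xF2 = 11110010 → 4-byte char #4 = F2 87 98 8F.
Leading byte 0xF2 = 11110010 matches 11110xxx → 4-byte sequence.
Byte 1: 0xF2 = 11110010, payload 010 (3 bits).
Byte 2: 0x87 = 10000111 (10xxxxxx ✓), payload 000111.
Byte 3: 0x98 = 10011000 (10xxxxxx ✓), payload 011000.
Byte 4: 0x8F = 10001111 (10xxxxxx ✓), payload 001111.
Concatenate: 010000111011000001111 = 0x8760F (21 bits → U+8760F).

U+8760F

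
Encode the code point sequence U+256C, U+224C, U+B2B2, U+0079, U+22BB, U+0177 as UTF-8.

U+256C: 3-byte form → E2 95 AC.
U+224C: 3-byte form → E2 89 8C.
U+B2B2: 3-byte form → EB 8A B2.
U+0079: 1-byte form → 79.
U+22BB: 3-byte form → E2 8A BB.
U+0177: 2-byte form → C5 B7.
Concatenated (15 bytes): E2 95 AC E2 89 8C EB 8A B2 79 E2 8A BB C5 B7.

E2 95 AC E2 89 8C EB 8A B2 79 E2 8A BB C5 B7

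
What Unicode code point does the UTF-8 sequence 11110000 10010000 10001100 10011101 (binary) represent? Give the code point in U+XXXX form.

Leading byte 0xF0 = 11110000 matches 11110xxx → 4-byte sequence.
Byte 1: 0xF0 = 11110000, payload 000 (3 bits).
Byte 2: 0x90 = 10010000 (10xxxxxx ✓), payload 010000.
Byte 3: 0x8C = 10001100 (10xxxxxx ✓), payload 001100.
Byte 4: 0x9D = 10011101 (10xxxxxx ✓), payload 011101.
Concatenate: 000010000001100011101 = 0x1031D (21 bits → U+1031D).

U+1031D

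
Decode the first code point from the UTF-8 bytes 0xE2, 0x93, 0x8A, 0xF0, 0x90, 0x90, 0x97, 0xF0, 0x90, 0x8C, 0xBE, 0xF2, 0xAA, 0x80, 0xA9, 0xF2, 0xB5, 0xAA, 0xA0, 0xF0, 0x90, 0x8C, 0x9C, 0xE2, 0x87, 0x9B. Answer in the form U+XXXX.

Offset 0: leading byte 0xE2 = 11100010 → 3-byte char #1 = E2 93 8A.
Leading byte 0xE2 = 11100010 matches 1110xxxx → 3-byte sequence.
Byte 1: 0xE2 = 11100010, payload 0010 (4 bits).
Byte 2: 0x93 = 10010011 (10xxxxxx ✓), payload 010011.
Byte 3: 0x8A = 10001010 (10xxxxxx ✓), payload 001010.
Concatenate: 0010010011001010 = 0x24CA (16 bits → U+24CA).

U+24CA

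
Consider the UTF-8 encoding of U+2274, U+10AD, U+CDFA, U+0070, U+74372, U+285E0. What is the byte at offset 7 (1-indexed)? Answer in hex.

1-indexed offset 7 is 0-indexed offset 6.
U+2274 → 3-byte form E2 89 B4 at offsets 0–2.
U+10AD → 3-byte form E1 82 AD at offsets 3–5.
U+CDFA → 3-byte form EC B7 BA at offsets 6–8.
Offset 6 falls in char 3's range; it's byte 1 of EC B7 BA = 0xEC.

0xEC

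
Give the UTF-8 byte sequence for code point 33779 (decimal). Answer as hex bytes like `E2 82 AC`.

E8 8F B3

U+83F3 = 0x83F3 = 33779 decimal. In range U+0800–U+FFFF → 3-byte form: 1110xxxx 10xxxxxx 10xxxxxx.
Binary (16 bits): 1000001111110011.
Split 4+6+6: 1000 | 001111 | 110011.
Byte 1: 11101000 = 0xE8.
Byte 2: 10001111 = 0x8F.
Byte 3: 10110011 = 0xB3.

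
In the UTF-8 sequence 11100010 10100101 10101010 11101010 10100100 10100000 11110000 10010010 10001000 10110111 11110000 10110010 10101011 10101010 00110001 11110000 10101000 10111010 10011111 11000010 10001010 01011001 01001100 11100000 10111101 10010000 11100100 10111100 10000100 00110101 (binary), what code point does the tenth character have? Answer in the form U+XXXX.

Offset 0: leading byte 0xE2 = 11100010 → 3-byte char #1 = E2 A5 AA.
Offset 3: leading byte 0xEA = 11101010 → 3-byte char #2 = EA A4 A0.
Offset 6: leading byte 0xF0 = 11110000 → 4-byte char #3 = F0 92 88 B7.
Offset 10: leading byte 0xF0 = 11110000 → 4-byte char #4 = F0 B2 AB AA.
Offset 14: leading byte 0x31 = 00110001 → 1-byte char #5 = 31.
Offset 15: leading byte 0xF0 = 11110000 → 4-byte char #6 = F0 A8 BA 9F.
Offset 19: leading byte 0xC2 = 11000010 → 2-byte char #7 = C2 8A.
Offset 21: leading byte 0x59 = 01011001 → 1-byte char #8 = 59.
Offset 22: leading byte 0x4C = 01001100 → 1-byte char #9 = 4C.
Offset 23: leading byte 0xE0 = 11100000 → 3-byte char #10 = E0 BD 90.
Leading byte 0xE0 = 11100000 matches 1110xxxx → 3-byte sequence.
Byte 1: 0xE0 = 11100000, payload 0000 (4 bits).
Byte 2: 0xBD = 10111101 (10xxxxxx ✓), payload 111101.
Byte 3: 0x90 = 10010000 (10xxxxxx ✓), payload 010000.
Concatenate: 0000111101010000 = 0xF50 (16 bits → U+0F50).

U+0F50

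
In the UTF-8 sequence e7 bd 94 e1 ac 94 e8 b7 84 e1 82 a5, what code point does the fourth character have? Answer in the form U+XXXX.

U+10A5

Offset 0: leading byte 0xE7 = 11100111 → 3-byte char #1 = E7 BD 94.
Offset 3: leading byte 0xE1 = 11100001 → 3-byte char #2 = E1 AC 94.
Offset 6: leading byte 0xE8 = 11101000 → 3-byte char #3 = E8 B7 84.
Offset 9: leading byte 0xE1 = 11100001 → 3-byte char #4 = E1 82 A5.
Leading byte 0xE1 = 11100001 matches 1110xxxx → 3-byte sequence.
Byte 1: 0xE1 = 11100001, payload 0001 (4 bits).
Byte 2: 0x82 = 10000010 (10xxxxxx ✓), payload 000010.
Byte 3: 0xA5 = 10100101 (10xxxxxx ✓), payload 100101.
Concatenate: 0001000010100101 = 0x10A5 (16 bits → U+10A5).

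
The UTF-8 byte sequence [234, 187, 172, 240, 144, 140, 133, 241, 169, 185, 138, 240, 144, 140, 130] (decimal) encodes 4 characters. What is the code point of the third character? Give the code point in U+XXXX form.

U+69E4A

Offset 0: leading byte 0xEA = 11101010 → 3-byte char #1 = EA BB AC.
Offset 3: leading byte 0xF0 = 11110000 → 4-byte char #2 = F0 90 8C 85.
Offset 7: leading byte 0xF1 = 11110001 → 4-byte char #3 = F1 A9 B9 8A.
Leading byte 0xF1 = 11110001 matches 11110xxx → 4-byte sequence.
Byte 1: 0xF1 = 11110001, payload 001 (3 bits).
Byte 2: 0xA9 = 10101001 (10xxxxxx ✓), payload 101001.
Byte 3: 0xB9 = 10111001 (10xxxxxx ✓), payload 111001.
Byte 4: 0x8A = 10001010 (10xxxxxx ✓), payload 001010.
Concatenate: 001101001111001001010 = 0x69E4A (21 bits → U+69E4A).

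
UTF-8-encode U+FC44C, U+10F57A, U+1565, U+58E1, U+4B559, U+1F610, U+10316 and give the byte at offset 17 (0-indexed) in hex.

U+FC44C → 4-byte form F3 BC 91 8C at offsets 0–3.
U+10F57A → 4-byte form F4 8F 95 BA at offsets 4–7.
U+1565 → 3-byte form E1 95 A5 at offsets 8–10.
U+58E1 → 3-byte form E5 A3 A1 at offsets 11–13.
U+4B559 → 4-byte form F1 8B 95 99 at offsets 14–17.
Offset 17 falls in char 5's range; it's byte 4 of F1 8B 95 99 = 0x99.

0x99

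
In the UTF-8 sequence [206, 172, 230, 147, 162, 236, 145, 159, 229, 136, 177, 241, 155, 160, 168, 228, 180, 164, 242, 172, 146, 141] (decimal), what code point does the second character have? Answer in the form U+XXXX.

Offset 0: leading byte 0xCE = 11001110 → 2-byte char #1 = CE AC.
Offset 2: leading byte 0xE6 = 11100110 → 3-byte char #2 = E6 93 A2.
Leading byte 0xE6 = 11100110 matches 1110xxxx → 3-byte sequence.
Byte 1: 0xE6 = 11100110, payload 0110 (4 bits).
Byte 2: 0x93 = 10010011 (10xxxxxx ✓), payload 010011.
Byte 3: 0xA2 = 10100010 (10xxxxxx ✓), payload 100010.
Concatenate: 0110010011100010 = 0x64E2 (16 bits → U+64E2).

U+64E2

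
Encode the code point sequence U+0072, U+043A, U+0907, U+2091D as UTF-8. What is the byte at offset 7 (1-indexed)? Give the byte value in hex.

0xF0

1-indexed offset 7 is 0-indexed offset 6.
U+0072 → 1-byte form 72 at offsets 0–0.
U+043A → 2-byte form D0 BA at offsets 1–2.
U+0907 → 3-byte form E0 A4 87 at offsets 3–5.
U+2091D → 4-byte form F0 A0 A4 9D at offsets 6–9.
Offset 6 falls in char 4's range; it's byte 1 of F0 A0 A4 9D = 0xF0.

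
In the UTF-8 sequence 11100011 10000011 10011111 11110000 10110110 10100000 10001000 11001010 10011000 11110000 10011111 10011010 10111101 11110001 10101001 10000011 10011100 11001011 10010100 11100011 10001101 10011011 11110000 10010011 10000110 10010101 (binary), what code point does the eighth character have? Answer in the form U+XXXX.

U+13195

Offset 0: leading byte 0xE3 = 11100011 → 3-byte char #1 = E3 83 9F.
Offset 3: leading byte 0xF0 = 11110000 → 4-byte char #2 = F0 B6 A0 88.
Offset 7: leading byte 0xCA = 11001010 → 2-byte char #3 = CA 98.
Offset 9: leading byte 0xF0 = 11110000 → 4-byte char #4 = F0 9F 9A BD.
Offset 13: leading byte 0xF1 = 11110001 → 4-byte char #5 = F1 A9 83 9C.
Offset 17: leading byte 0xCB = 11001011 → 2-byte char #6 = CB 94.
Offset 19: leading byte 0xE3 = 11100011 → 3-byte char #7 = E3 8D 9B.
Offset 22: leading byte 0xF0 = 11110000 → 4-byte char #8 = F0 93 86 95.
Leading byte 0xF0 = 11110000 matches 11110xxx → 4-byte sequence.
Byte 1: 0xF0 = 11110000, payload 000 (3 bits).
Byte 2: 0x93 = 10010011 (10xxxxxx ✓), payload 010011.
Byte 3: 0x86 = 10000110 (10xxxxxx ✓), payload 000110.
Byte 4: 0x95 = 10010101 (10xxxxxx ✓), payload 010101.
Concatenate: 000010011000110010101 = 0x13195 (21 bits → U+13195).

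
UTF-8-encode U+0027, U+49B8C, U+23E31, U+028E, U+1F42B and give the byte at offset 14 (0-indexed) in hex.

0xAB

U+0027 → 1-byte form 27 at offsets 0–0.
U+49B8C → 4-byte form F1 89 AE 8C at offsets 1–4.
U+23E31 → 4-byte form F0 A3 B8 B1 at offsets 5–8.
U+028E → 2-byte form CA 8E at offsets 9–10.
U+1F42B → 4-byte form F0 9F 90 AB at offsets 11–14.
Offset 14 falls in char 5's range; it's byte 4 of F0 9F 90 AB = 0xAB.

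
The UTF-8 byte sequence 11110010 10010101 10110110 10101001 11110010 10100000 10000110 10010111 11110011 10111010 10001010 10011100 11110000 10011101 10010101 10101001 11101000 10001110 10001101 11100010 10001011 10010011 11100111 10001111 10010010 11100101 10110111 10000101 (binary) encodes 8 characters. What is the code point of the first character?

U+95DA9

Offset 0: leading byte 0xF2 = 11110010 → 4-byte char #1 = F2 95 B6 A9.
Leading byte 0xF2 = 11110010 matches 11110xxx → 4-byte sequence.
Byte 1: 0xF2 = 11110010, payload 010 (3 bits).
Byte 2: 0x95 = 10010101 (10xxxxxx ✓), payload 010101.
Byte 3: 0xB6 = 10110110 (10xxxxxx ✓), payload 110110.
Byte 4: 0xA9 = 10101001 (10xxxxxx ✓), payload 101001.
Concatenate: 010010101110110101001 = 0x95DA9 (21 bits → U+95DA9).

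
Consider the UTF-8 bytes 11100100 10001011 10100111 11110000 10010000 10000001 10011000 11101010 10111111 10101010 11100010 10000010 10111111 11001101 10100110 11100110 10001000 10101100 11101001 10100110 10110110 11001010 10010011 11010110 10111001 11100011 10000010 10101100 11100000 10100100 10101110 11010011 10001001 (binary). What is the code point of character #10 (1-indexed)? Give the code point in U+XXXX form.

Offset 0: leading byte 0xE4 = 11100100 → 3-byte char #1 = E4 8B A7.
Offset 3: leading byte 0xF0 = 11110000 → 4-byte char #2 = F0 90 81 98.
Offset 7: leading byte 0xEA = 11101010 → 3-byte char #3 = EA BF AA.
Offset 10: leading byte 0xE2 = 11100010 → 3-byte char #4 = E2 82 BF.
Offset 13: leading byte 0xCD = 11001101 → 2-byte char #5 = CD A6.
Offset 15: leading byte 0xE6 = 11100110 → 3-byte char #6 = E6 88 AC.
Offset 18: leading byte 0xE9 = 11101001 → 3-byte char #7 = E9 A6 B6.
Offset 21: leading byte 0xCA = 11001010 → 2-byte char #8 = CA 93.
Offset 23: leading byte 0xD6 = 11010110 → 2-byte char #9 = D6 B9.
Offset 25: leading byte 0xE3 = 11100011 → 3-byte char #10 = E3 82 AC.
Leading byte 0xE3 = 11100011 matches 1110xxxx → 3-byte sequence.
Byte 1: 0xE3 = 11100011, payload 0011 (4 bits).
Byte 2: 0x82 = 10000010 (10xxxxxx ✓), payload 000010.
Byte 3: 0xAC = 10101100 (10xxxxxx ✓), payload 101100.
Concatenate: 0011000010101100 = 0x30AC (16 bits → U+30AC).

U+30AC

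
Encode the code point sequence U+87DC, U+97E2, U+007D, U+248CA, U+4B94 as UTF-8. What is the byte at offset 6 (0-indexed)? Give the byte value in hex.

0x7D

U+87DC → 3-byte form E8 9F 9C at offsets 0–2.
U+97E2 → 3-byte form E9 9F A2 at offsets 3–5.
U+007D → 1-byte form 7D at offsets 6–6.
Offset 6 falls in char 3's range; it's byte 1 of 7D = 0x7D.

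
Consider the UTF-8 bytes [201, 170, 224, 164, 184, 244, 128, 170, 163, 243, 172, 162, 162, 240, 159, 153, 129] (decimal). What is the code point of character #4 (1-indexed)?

Offset 0: leading byte 0xC9 = 11001001 → 2-byte char #1 = C9 AA.
Offset 2: leading byte 0xE0 = 11100000 → 3-byte char #2 = E0 A4 B8.
Offset 5: leading byte 0xF4 = 11110100 → 4-byte char #3 = F4 80 AA A3.
Offset 9: leading byte 0xF3 = 11110011 → 4-byte char #4 = F3 AC A2 A2.
Leading byte 0xF3 = 11110011 matches 11110xxx → 4-byte sequence.
Byte 1: 0xF3 = 11110011, payload 011 (3 bits).
Byte 2: 0xAC = 10101100 (10xxxxxx ✓), payload 101100.
Byte 3: 0xA2 = 10100010 (10xxxxxx ✓), payload 100010.
Byte 4: 0xA2 = 10100010 (10xxxxxx ✓), payload 100010.
Concatenate: 011101100100010100010 = 0xEC8A2 (21 bits → U+EC8A2).

U+EC8A2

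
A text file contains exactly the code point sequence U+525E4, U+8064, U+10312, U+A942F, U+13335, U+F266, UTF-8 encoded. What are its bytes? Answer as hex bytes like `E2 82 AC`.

U+525E4: 4-byte form → F1 92 97 A4.
U+8064: 3-byte form → E8 81 A4.
U+10312: 4-byte form → F0 90 8C 92.
U+A942F: 4-byte form → F2 A9 90 AF.
U+13335: 4-byte form → F0 93 8C B5.
U+F266: 3-byte form → EF 89 A6.
Concatenated (22 bytes): F1 92 97 A4 E8 81 A4 F0 90 8C 92 F2 A9 90 AF F0 93 8C B5 EF 89 A6.

F1 92 97 A4 E8 81 A4 F0 90 8C 92 F2 A9 90 AF F0 93 8C B5 EF 89 A6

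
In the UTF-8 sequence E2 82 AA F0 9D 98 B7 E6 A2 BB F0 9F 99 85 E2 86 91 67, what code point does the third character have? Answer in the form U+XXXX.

Offset 0: leading byte 0xE2 = 11100010 → 3-byte char #1 = E2 82 AA.
Offset 3: leading byte 0xF0 = 11110000 → 4-byte char #2 = F0 9D 98 B7.
Offset 7: leading byte 0xE6 = 11100110 → 3-byte char #3 = E6 A2 BB.
Leading byte 0xE6 = 11100110 matches 1110xxxx → 3-byte sequence.
Byte 1: 0xE6 = 11100110, payload 0110 (4 bits).
Byte 2: 0xA2 = 10100010 (10xxxxxx ✓), payload 100010.
Byte 3: 0xBB = 10111011 (10xxxxxx ✓), payload 111011.
Concatenate: 0110100010111011 = 0x68BB (16 bits → U+68BB).

U+68BB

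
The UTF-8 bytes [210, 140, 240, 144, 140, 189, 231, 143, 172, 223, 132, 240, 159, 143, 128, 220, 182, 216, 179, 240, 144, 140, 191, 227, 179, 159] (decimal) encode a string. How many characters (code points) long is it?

Byte at offset 0: 0xD2 = 11010010 → 2-byte char (#1). Advance 2.
Byte at offset 2: 0xF0 = 11110000 → 4-byte char (#2). Advance 4.
Byte at offset 6: 0xE7 = 11100111 → 3-byte char (#3). Advance 3.
Byte at offset 9: 0xDF = 11011111 → 2-byte char (#4). Advance 2.
Byte at offset 11: 0xF0 = 11110000 → 4-byte char (#5). Advance 4.
Byte at offset 15: 0xDC = 11011100 → 2-byte char (#6). Advance 2.
Byte at offset 17: 0xD8 = 11011000 → 2-byte char (#7). Advance 2.
Byte at offset 19: 0xF0 = 11110000 → 4-byte char (#8). Advance 4.
Byte at offset 23: 0xE3 = 11100011 → 3-byte char (#9). Advance 3.
Reached end at offset 26 after 9 code points.

9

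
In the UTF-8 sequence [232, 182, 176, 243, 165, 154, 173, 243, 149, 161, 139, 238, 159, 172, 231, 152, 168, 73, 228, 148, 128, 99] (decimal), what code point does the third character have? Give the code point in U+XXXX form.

U+D584B

Offset 0: leading byte 0xE8 = 11101000 → 3-byte char #1 = E8 B6 B0.
Offset 3: leading byte 0xF3 = 11110011 → 4-byte char #2 = F3 A5 9A AD.
Offset 7: leading byte 0xF3 = 11110011 → 4-byte char #3 = F3 95 A1 8B.
Leading byte 0xF3 = 11110011 matches 11110xxx → 4-byte sequence.
Byte 1: 0xF3 = 11110011, payload 011 (3 bits).
Byte 2: 0x95 = 10010101 (10xxxxxx ✓), payload 010101.
Byte 3: 0xA1 = 10100001 (10xxxxxx ✓), payload 100001.
Byte 4: 0x8B = 10001011 (10xxxxxx ✓), payload 001011.
Concatenate: 011010101100001001011 = 0xD584B (21 bits → U+D584B).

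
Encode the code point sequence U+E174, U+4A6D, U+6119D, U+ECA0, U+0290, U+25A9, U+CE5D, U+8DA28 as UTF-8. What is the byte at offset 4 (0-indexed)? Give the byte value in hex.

U+E174 → 3-byte form EE 85 B4 at offsets 0–2.
U+4A6D → 3-byte form E4 A9 AD at offsets 3–5.
Offset 4 falls in char 2's range; it's byte 2 of E4 A9 AD = 0xA9.

0xA9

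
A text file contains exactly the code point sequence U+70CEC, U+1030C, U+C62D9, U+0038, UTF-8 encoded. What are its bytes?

U+70CEC: 4-byte form → F1 B0 B3 AC.
U+1030C: 4-byte form → F0 90 8C 8C.
U+C62D9: 4-byte form → F3 86 8B 99.
U+0038: 1-byte form → 38.
Concatenated (13 bytes): F1 B0 B3 AC F0 90 8C 8C F3 86 8B 99 38.

F1 B0 B3 AC F0 90 8C 8C F3 86 8B 99 38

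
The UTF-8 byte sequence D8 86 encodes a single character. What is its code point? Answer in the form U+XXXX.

Leading byte 0xD8 = 11011000 matches 110xxxxx → 2-byte sequence.
Byte 1: 0xD8 = 11011000, payload 11000 (5 bits).
Byte 2: 0x86 = 10000110 (10xxxxxx ✓), payload 000110.
Concatenate: 11000000110 = 0x606 (11 bits → U+0606).

U+0606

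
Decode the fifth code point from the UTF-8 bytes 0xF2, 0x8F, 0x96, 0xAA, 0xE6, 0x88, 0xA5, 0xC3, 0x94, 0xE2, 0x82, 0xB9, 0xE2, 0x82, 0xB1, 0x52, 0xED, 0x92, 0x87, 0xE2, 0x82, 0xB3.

U+20B1

Offset 0: leading byte 0xF2 = 11110010 → 4-byte char #1 = F2 8F 96 AA.
Offset 4: leading byte 0xE6 = 11100110 → 3-byte char #2 = E6 88 A5.
Offset 7: leading byte 0xC3 = 11000011 → 2-byte char #3 = C3 94.
Offset 9: leading byte 0xE2 = 11100010 → 3-byte char #4 = E2 82 B9.
Offset 12: leading byte 0xE2 = 11100010 → 3-byte char #5 = E2 82 B1.
Leading byte 0xE2 = 11100010 matches 1110xxxx → 3-byte sequence.
Byte 1: 0xE2 = 11100010, payload 0010 (4 bits).
Byte 2: 0x82 = 10000010 (10xxxxxx ✓), payload 000010.
Byte 3: 0xB1 = 10110001 (10xxxxxx ✓), payload 110001.
Concatenate: 0010000010110001 = 0x20B1 (16 bits → U+20B1).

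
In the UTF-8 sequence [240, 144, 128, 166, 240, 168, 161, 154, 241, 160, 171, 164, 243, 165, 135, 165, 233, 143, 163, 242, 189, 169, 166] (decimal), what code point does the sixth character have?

Offset 0: leading byte 0xF0 = 11110000 → 4-byte char #1 = F0 90 80 A6.
Offset 4: leading byte 0xF0 = 11110000 → 4-byte char #2 = F0 A8 A1 9A.
Offset 8: leading byte 0xF1 = 11110001 → 4-byte char #3 = F1 A0 AB A4.
Offset 12: leading byte 0xF3 = 11110011 → 4-byte char #4 = F3 A5 87 A5.
Offset 16: leading byte 0xE9 = 11101001 → 3-byte char #5 = E9 8F A3.
Offset 19: leading byte 0xF2 = 11110010 → 4-byte char #6 = F2 BD A9 A6.
Leading byte 0xF2 = 11110010 matches 11110xxx → 4-byte sequence.
Byte 1: 0xF2 = 11110010, payload 010 (3 bits).
Byte 2: 0xBD = 10111101 (10xxxxxx ✓), payload 111101.
Byte 3: 0xA9 = 10101001 (10xxxxxx ✓), payload 101001.
Byte 4: 0xA6 = 10100110 (10xxxxxx ✓), payload 100110.
Concatenate: 010111101101001100110 = 0xBDA66 (21 bits → U+BDA66).

U+BDA66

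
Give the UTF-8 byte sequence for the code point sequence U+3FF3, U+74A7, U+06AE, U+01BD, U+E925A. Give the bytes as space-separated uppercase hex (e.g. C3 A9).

E3 BF B3 E7 92 A7 DA AE C6 BD F3 A9 89 9A

U+3FF3: 3-byte form → E3 BF B3.
U+74A7: 3-byte form → E7 92 A7.
U+06AE: 2-byte form → DA AE.
U+01BD: 2-byte form → C6 BD.
U+E925A: 4-byte form → F3 A9 89 9A.
Concatenated (14 bytes): E3 BF B3 E7 92 A7 DA AE C6 BD F3 A9 89 9A.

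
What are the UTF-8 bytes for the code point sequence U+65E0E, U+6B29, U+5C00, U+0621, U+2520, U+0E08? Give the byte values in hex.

U+65E0E: 4-byte form → F1 A5 B8 8E.
U+6B29: 3-byte form → E6 AC A9.
U+5C00: 3-byte form → E5 B0 80.
U+0621: 2-byte form → D8 A1.
U+2520: 3-byte form → E2 94 A0.
U+0E08: 3-byte form → E0 B8 88.
Concatenated (18 bytes): F1 A5 B8 8E E6 AC A9 E5 B0 80 D8 A1 E2 94 A0 E0 B8 88.

F1 A5 B8 8E E6 AC A9 E5 B0 80 D8 A1 E2 94 A0 E0 B8 88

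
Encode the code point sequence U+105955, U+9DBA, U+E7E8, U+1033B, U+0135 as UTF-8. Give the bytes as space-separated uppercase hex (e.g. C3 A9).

U+105955: 4-byte form → F4 85 A5 95.
U+9DBA: 3-byte form → E9 B6 BA.
U+E7E8: 3-byte form → EE 9F A8.
U+1033B: 4-byte form → F0 90 8C BB.
U+0135: 2-byte form → C4 B5.
Concatenated (16 bytes): F4 85 A5 95 E9 B6 BA EE 9F A8 F0 90 8C BB C4 B5.

F4 85 A5 95 E9 B6 BA EE 9F A8 F0 90 8C BB C4 B5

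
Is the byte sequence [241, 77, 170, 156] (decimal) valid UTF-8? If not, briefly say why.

Leading byte 0xF1 = 11110001 → 4-byte form.
Byte 2 is 0x4D = 01001101, which is not 10xxxxxx — expected a continuation byte.

invalid (non-continuation byte where continuation expected)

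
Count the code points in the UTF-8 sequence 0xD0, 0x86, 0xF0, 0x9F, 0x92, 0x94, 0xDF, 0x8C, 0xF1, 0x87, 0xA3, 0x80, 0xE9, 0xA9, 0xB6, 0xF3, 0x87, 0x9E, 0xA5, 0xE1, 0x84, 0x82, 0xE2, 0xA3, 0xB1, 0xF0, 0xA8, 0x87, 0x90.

9

Byte at offset 0: 0xD0 = 11010000 → 2-byte char (#1). Advance 2.
Byte at offset 2: 0xF0 = 11110000 → 4-byte char (#2). Advance 4.
Byte at offset 6: 0xDF = 11011111 → 2-byte char (#3). Advance 2.
Byte at offset 8: 0xF1 = 11110001 → 4-byte char (#4). Advance 4.
Byte at offset 12: 0xE9 = 11101001 → 3-byte char (#5). Advance 3.
Byte at offset 15: 0xF3 = 11110011 → 4-byte char (#6). Advance 4.
Byte at offset 19: 0xE1 = 11100001 → 3-byte char (#7). Advance 3.
Byte at offset 22: 0xE2 = 11100010 → 3-byte char (#8). Advance 3.
Byte at offset 25: 0xF0 = 11110000 → 4-byte char (#9). Advance 4.
Reached end at offset 29 after 9 code points.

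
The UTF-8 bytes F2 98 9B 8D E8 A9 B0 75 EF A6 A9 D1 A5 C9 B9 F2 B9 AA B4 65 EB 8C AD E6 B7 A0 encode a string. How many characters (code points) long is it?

Byte at offset 0: 0xF2 = 11110010 → 4-byte char (#1). Advance 4.
Byte at offset 4: 0xE8 = 11101000 → 3-byte char (#2). Advance 3.
Byte at offset 7: 0x75 = 01110101 → 1-byte char (#3). Advance 1.
Byte at offset 8: 0xEF = 11101111 → 3-byte char (#4). Advance 3.
Byte at offset 11: 0xD1 = 11010001 → 2-byte char (#5). Advance 2.
Byte at offset 13: 0xC9 = 11001001 → 2-byte char (#6). Advance 2.
Byte at offset 15: 0xF2 = 11110010 → 4-byte char (#7). Advance 4.
Byte at offset 19: 0x65 = 01100101 → 1-byte char (#8). Advance 1.
Byte at offset 20: 0xEB = 11101011 → 3-byte char (#9). Advance 3.
Byte at offset 23: 0xE6 = 11100110 → 3-byte char (#10). Advance 3.
Reached end at offset 26 after 10 code points.

10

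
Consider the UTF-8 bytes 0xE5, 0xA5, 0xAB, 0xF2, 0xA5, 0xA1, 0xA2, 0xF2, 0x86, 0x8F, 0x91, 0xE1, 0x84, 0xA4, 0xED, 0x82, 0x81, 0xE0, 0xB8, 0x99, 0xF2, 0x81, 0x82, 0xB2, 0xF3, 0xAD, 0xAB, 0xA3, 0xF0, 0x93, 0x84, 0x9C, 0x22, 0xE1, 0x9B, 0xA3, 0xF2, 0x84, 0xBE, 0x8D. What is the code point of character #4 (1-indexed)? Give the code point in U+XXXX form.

U+1124

Offset 0: leading byte 0xE5 = 11100101 → 3-byte char #1 = E5 A5 AB.
Offset 3: leading byte 0xF2 = 11110010 → 4-byte char #2 = F2 A5 A1 A2.
Offset 7: leading byte 0xF2 = 11110010 → 4-byte char #3 = F2 86 8F 91.
Offset 11: leading byte 0xE1 = 11100001 → 3-byte char #4 = E1 84 A4.
Leading byte 0xE1 = 11100001 matches 1110xxxx → 3-byte sequence.
Byte 1: 0xE1 = 11100001, payload 0001 (4 bits).
Byte 2: 0x84 = 10000100 (10xxxxxx ✓), payload 000100.
Byte 3: 0xA4 = 10100100 (10xxxxxx ✓), payload 100100.
Concatenate: 0001000100100100 = 0x1124 (16 bits → U+1124).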